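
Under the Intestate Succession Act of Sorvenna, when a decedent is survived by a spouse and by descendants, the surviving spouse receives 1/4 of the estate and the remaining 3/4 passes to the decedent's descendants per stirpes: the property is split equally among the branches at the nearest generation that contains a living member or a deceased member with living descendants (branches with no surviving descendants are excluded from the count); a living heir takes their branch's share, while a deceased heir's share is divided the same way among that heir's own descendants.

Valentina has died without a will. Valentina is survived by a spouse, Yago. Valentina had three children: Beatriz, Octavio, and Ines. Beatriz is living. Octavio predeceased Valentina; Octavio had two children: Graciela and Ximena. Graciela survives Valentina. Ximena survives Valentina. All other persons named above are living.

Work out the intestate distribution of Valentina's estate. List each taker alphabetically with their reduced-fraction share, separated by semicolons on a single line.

Beatriz 1/4; Graciela 1/8; Ines 1/4; Ximena 1/8; Yago 1/4

Yago, as surviving spouse, takes 1/4.
The remaining 3/4 passes to Valentina's descendants per stirpes.
The 3/4 is divided into 3 equal shares of 1/4 among Beatriz, Octavio, Ines.
Beatriz is living and takes 1/4.
Octavio predeceased; the 1/4 allotted to Octavio's branch passes to Octavio's issue by representation.
The 1/4 is divided into 2 equal shares of 1/8 among Graciela, Ximena.
Graciela is living and takes 1/8.
Ximena is living and takes 1/8.
Ines is living and takes 1/4.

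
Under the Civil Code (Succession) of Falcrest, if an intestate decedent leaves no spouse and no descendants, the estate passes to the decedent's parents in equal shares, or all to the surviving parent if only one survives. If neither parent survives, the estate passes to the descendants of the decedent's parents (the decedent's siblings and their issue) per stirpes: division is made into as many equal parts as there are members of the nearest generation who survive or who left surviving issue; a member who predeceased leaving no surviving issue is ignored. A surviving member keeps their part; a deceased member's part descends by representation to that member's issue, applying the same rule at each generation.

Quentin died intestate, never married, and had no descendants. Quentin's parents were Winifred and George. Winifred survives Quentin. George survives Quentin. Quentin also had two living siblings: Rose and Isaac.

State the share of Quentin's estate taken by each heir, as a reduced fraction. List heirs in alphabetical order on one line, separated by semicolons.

George 1/2; Winifred 1/2

Both parents survive, so Winifred and George each take 1/2. The siblings take nothing because a surviving parent has priority.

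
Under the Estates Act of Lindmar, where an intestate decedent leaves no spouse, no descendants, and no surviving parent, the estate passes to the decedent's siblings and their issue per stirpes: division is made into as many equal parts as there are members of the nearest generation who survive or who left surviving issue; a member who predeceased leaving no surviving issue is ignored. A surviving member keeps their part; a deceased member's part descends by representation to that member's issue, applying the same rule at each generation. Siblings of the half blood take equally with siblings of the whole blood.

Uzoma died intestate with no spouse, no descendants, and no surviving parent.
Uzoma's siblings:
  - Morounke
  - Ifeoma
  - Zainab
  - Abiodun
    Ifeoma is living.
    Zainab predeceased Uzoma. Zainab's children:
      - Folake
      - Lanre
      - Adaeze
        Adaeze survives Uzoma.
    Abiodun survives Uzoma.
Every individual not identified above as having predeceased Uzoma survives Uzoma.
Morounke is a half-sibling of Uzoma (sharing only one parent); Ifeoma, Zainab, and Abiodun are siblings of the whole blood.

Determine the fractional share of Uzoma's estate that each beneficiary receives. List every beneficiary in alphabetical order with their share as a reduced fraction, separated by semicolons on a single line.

No spouse, descendants, or parent survives, so the estate passes to Uzoma's siblings per stirpes.
Half-blood and whole-blood siblings take equally under the stated rule.
The estate is divided into 4 equal shares of 1/4 among Morounke, Ifeoma, Zainab, Abiodun.
Morounke is living and takes 1/4.
Ifeoma is living and takes 1/4.
Zainab predeceased; the 1/4 allotted to Zainab's branch passes to Zainab's issue by representation.
The 1/4 is divided into 3 equal shares of 1/12 among Folake, Lanre, Adaeze.
Folake is living and takes 1/12.
Lanre is living and takes 1/12.
Adaeze is living and takes 1/12.
Abiodun is living and takes 1/4.

Abiodun 1/4; Adaeze 1/12; Folake 1/12; Ifeoma 1/4; Lanre 1/12; Morounke 1/4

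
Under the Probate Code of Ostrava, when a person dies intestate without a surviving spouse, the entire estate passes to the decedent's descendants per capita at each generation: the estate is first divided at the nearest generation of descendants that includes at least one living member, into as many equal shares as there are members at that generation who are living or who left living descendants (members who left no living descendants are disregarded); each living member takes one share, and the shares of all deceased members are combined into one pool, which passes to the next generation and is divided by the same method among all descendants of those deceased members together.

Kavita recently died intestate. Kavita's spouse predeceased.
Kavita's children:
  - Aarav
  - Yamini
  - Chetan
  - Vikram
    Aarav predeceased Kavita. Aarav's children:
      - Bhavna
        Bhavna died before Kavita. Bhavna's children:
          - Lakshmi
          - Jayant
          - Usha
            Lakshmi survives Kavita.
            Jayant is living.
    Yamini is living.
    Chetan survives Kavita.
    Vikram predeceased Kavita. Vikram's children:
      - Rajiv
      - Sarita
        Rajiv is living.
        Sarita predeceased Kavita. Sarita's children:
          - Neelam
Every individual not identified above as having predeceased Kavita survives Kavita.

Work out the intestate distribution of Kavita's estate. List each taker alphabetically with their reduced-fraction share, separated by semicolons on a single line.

There is no surviving spouse, so the entire estate passes to Kavita's descendants per capita at each generation.
At generation 1 (Aarav, Yamini, Chetan, Vikram) there are 4 shares of (1)/4 = 1/4 each.
Living: Yamini and Chetan — each takes 1/4.
Deceased: Aarav and Vikram. Their combined 1/2 is pooled and carried to generation 2.
At generation 2 (Bhavna, Rajiv, Sarita) there are 3 shares of (1/2)/3 = 1/6 each.
Living: Rajiv — each takes 1/6.
Deceased: Bhavna and Sarita. Their combined 1/3 is pooled and carried to generation 3.
At generation 3 (Lakshmi, Jayant, Usha, Neelam) there are 4 shares of (1/3)/4 = 1/12 each.
Living: Lakshmi, Jayant, Usha, and Neelam — each takes 1/12.

Chetan 1/4; Jayant 1/12; Lakshmi 1/12; Neelam 1/12; Rajiv 1/6; Usha 1/12; Yamini 1/4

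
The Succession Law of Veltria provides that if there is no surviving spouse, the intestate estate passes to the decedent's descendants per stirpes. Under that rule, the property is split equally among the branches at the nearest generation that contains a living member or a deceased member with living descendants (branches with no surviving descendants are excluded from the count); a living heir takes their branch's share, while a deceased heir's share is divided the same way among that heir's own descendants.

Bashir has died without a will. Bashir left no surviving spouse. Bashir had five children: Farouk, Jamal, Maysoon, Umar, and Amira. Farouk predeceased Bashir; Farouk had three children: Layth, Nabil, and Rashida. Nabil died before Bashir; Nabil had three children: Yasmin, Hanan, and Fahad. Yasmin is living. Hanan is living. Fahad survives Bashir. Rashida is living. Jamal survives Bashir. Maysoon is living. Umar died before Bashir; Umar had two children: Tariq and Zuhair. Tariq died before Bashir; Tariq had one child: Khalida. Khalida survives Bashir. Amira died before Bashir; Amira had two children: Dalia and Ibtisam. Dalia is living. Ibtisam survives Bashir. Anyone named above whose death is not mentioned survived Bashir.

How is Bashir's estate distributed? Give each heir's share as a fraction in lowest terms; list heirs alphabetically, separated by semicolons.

There is no surviving spouse, so the entire estate passes to Bashir's descendants per stirpes.
The estate is divided into 5 equal shares of 1/5 among Farouk, Jamal, Maysoon, Umar, Amira.
Farouk predeceased; the 1/5 allotted to Farouk's branch passes to Farouk's issue by representation.
The 1/5 is divided into 3 equal shares of 1/15 among Layth, Nabil, Rashida.
Layth is living and takes 1/15.
Nabil predeceased; the 1/15 allotted to Nabil's branch passes to Nabil's issue by representation.
The 1/15 is divided into 3 equal shares of 1/45 among Yasmin, Hanan, Fahad.
Yasmin is living and takes 1/45.
Hanan is living and takes 1/45.
Fahad is living and takes 1/45.
Rashida is living and takes 1/15.
Jamal is living and takes 1/5.
Maysoon is living and takes 1/5.
Umar predeceased; the 1/5 allotted to Umar's branch passes to Umar's issue by representation.
The 1/5 is divided into 2 equal shares of 1/10 among Tariq, Zuhair.
Tariq predeceased; the 1/10 allotted to Tariq's branch passes to Tariq's issue by representation.
Khalida is the sole taker at this level and receives the full 1/10.
Zuhair is living and takes 1/10.
Amira predeceased; the 1/5 allotted to Amira's branch passes to Amira's issue by representation.
The 1/5 is divided into 2 equal shares of 1/10 among Dalia, Ibtisam.
Dalia is living and takes 1/10.
Ibtisam is living and takes 1/10.

Dalia 1/10; Fahad 1/45; Hanan 1/45; Ibtisam 1/10; Jamal 1/5; Khalida 1/10; Layth 1/15; Maysoon 1/5; Rashida 1/15; Yasmin 1/45; Zuhair 1/10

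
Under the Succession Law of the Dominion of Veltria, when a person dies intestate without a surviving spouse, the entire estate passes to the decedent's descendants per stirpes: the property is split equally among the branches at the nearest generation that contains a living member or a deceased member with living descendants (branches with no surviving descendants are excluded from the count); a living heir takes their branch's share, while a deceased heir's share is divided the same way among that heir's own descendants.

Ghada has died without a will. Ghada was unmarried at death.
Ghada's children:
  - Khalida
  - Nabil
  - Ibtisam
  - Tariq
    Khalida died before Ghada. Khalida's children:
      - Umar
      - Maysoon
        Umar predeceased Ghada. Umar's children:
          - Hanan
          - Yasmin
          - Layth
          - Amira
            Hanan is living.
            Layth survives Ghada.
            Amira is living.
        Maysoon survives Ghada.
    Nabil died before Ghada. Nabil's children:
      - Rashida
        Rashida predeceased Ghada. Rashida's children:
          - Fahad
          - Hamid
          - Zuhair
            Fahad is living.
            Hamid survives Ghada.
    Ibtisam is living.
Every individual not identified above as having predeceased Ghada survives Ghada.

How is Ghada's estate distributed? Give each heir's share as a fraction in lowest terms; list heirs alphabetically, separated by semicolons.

Amira 1/32; Fahad 1/12; Hamid 1/12; Hanan 1/32; Ibtisam 1/4; Layth 1/32; Maysoon 1/8; Tariq 1/4; Yasmin 1/32; Zuhair 1/12

There is no surviving spouse, so the entire estate passes to Ghada's descendants per stirpes.
The estate is divided into 4 equal shares of 1/4 among Khalida, Nabil, Ibtisam, Tariq.
Khalida predeceased; the 1/4 allotted to Khalida's branch passes to Khalida's issue by representation.
The 1/4 is divided into 2 equal shares of 1/8 among Umar, Maysoon.
Umar predeceased; the 1/8 allotted to Umar's branch passes to Umar's issue by representation.
The 1/8 is divided into 4 equal shares of 1/32 among Hanan, Yasmin, Layth, Amira.
Hanan is living and takes 1/32.
Yasmin is living and takes 1/32.
Layth is living and takes 1/32.
Amira is living and takes 1/32.
Maysoon is living and takes 1/8.
Nabil predeceased; the 1/4 allotted to Nabil's branch passes to Nabil's issue by representation.
Rashida's line is the sole branch at this level, so the full 1/4 passes to Rashida's issue by representation.
The 1/4 is divided into 3 equal shares of 1/12 among Fahad, Hamid, Zuhair.
Fahad is living and takes 1/12.
Hamid is living and takes 1/12.
Zuhair is living and takes 1/12.
Ibtisam is living and takes 1/4.
Tariq is living and takes 1/4.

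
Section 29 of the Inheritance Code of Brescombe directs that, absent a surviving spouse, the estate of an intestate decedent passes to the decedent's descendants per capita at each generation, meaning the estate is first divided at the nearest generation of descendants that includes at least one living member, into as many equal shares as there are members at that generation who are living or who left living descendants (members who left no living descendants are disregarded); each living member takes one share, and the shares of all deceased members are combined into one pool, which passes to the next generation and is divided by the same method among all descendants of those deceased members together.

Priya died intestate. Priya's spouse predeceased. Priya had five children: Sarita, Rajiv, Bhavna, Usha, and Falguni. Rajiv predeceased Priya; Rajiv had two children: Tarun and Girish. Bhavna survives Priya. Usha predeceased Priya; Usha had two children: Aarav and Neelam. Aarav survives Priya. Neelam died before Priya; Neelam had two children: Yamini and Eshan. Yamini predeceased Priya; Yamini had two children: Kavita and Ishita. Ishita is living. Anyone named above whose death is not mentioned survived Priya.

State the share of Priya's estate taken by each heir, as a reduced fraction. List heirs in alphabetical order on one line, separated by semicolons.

There is no surviving spouse, so the entire estate passes to Priya's descendants per capita at each generation.
At generation 1 (Sarita, Rajiv, Bhavna, Usha, Falguni) there are 5 shares of (1)/5 = 1/5 each.
Living: Sarita, Bhavna, and Falguni — each takes 1/5.
Deceased: Rajiv and Usha. Their combined 2/5 is pooled and carried to generation 2.
At generation 2 (Tarun, Girish, Aarav, Neelam) there are 4 shares of (2/5)/4 = 1/10 each.
Living: Tarun, Girish, and Aarav — each takes 1/10.
Deceased: Neelam. That 1/10 share is carried to generation 3.
At generation 3 (Yamini, Eshan) there are 2 shares of (1/10)/2 = 1/20 each.
Living: Eshan — each takes 1/20.
Deceased: Yamini. That 1/20 share is carried to generation 4.
At generation 4 (Kavita, Ishita) there are 2 shares of (1/20)/2 = 1/40 each.
Living: Kavita and Ishita — each takes 1/40.

Aarav 1/10; Bhavna 1/5; Eshan 1/20; Falguni 1/5; Girish 1/10; Ishita 1/40; Kavita 1/40; Sarita 1/5; Tarun 1/10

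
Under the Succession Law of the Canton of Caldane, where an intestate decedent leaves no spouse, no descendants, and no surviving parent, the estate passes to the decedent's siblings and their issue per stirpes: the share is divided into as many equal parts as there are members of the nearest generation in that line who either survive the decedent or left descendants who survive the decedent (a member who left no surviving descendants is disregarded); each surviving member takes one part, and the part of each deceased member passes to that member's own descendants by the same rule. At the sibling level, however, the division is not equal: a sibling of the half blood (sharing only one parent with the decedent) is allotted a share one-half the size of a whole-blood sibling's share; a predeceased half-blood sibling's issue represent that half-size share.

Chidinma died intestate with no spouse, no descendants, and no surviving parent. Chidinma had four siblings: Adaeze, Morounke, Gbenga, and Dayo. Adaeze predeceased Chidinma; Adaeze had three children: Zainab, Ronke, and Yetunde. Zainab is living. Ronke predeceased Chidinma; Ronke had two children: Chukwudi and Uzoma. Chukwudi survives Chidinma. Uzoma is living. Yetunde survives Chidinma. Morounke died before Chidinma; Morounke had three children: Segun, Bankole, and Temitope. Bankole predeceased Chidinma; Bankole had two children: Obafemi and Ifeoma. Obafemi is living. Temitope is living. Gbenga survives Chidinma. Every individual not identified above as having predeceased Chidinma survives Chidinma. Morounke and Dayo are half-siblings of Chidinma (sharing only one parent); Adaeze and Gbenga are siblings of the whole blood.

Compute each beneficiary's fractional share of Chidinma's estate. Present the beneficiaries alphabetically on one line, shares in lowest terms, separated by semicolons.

Chukwudi 1/18; Dayo 1/6; Gbenga 1/3; Ifeoma 1/36; Obafemi 1/36; Segun 1/18; Temitope 1/18; Uzoma 1/18; Yetunde 1/9; Zainab 1/9

No spouse, descendants, or parent survives, so the estate passes to Chidinma's siblings per stirpes.
Half-blood siblings count for one-half the weight of whole-blood siblings at the initial division.
Dividing 1 in proportion to weights (total weight 3): Adaeze (weight 1) → 1/3; Morounke (weight 1/2) → 1/6; Gbenga (weight 1) → 1/3; Dayo (weight 1/2) → 1/6.
Adaeze predeceased; the 1/3 allotted to Adaeze's branch passes to Adaeze's issue by representation.
The 1/3 is divided into 3 equal shares of 1/9 among Zainab, Ronke, Yetunde.
Zainab is living and takes 1/9.
Ronke predeceased; the 1/9 allotted to Ronke's branch passes to Ronke's issue by representation.
The 1/9 is divided into 2 equal shares of 1/18 among Chukwudi, Uzoma.
Chukwudi is living and takes 1/18.
Uzoma is living and takes 1/18.
Yetunde is living and takes 1/9.
Morounke predeceased; the 1/6 allotted to Morounke's branch passes to Morounke's issue by representation.
The 1/6 is divided into 3 equal shares of 1/18 among Segun, Bankole, Temitope.
Segun is living and takes 1/18.
Bankole predeceased; the 1/18 allotted to Bankole's branch passes to Bankole's issue by representation.
The 1/18 is divided into 2 equal shares of 1/36 among Obafemi, Ifeoma.
Obafemi is living and takes 1/36.
Ifeoma is living and takes 1/36.
Temitope is living and takes 1/18.
Gbenga is living and takes 1/3.
Dayo is living and takes 1/6.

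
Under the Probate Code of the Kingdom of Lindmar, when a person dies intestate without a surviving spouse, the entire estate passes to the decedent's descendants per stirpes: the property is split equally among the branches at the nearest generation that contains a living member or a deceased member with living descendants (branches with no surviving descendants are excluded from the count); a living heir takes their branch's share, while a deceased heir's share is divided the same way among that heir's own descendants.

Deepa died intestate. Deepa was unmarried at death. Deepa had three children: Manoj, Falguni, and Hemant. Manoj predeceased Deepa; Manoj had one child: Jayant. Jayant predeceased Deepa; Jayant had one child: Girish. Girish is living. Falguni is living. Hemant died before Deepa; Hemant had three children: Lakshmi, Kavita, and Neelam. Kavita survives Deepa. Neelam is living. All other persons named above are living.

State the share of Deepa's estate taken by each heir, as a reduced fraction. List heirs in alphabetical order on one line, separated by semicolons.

Falguni 1/3; Girish 1/3; Kavita 1/9; Lakshmi 1/9; Neelam 1/9

There is no surviving spouse, so the entire estate passes to Deepa's descendants per stirpes.
The estate is divided into 3 equal shares of 1/3 among Manoj, Falguni, Hemant.
Manoj predeceased; the 1/3 allotted to Manoj's branch passes to Manoj's issue by representation.
Jayant's line is the sole branch at this level, so the full 1/3 passes to Jayant's issue by representation.
Girish is the sole taker at this level and receives the full 1/3.
Falguni is living and takes 1/3.
Hemant predeceased; the 1/3 allotted to Hemant's branch passes to Hemant's issue by representation.
The 1/3 is divided into 3 equal shares of 1/9 among Lakshmi, Kavita, Neelam.
Lakshmi is living and takes 1/9.
Kavita is living and takes 1/9.
Neelam is living and takes 1/9.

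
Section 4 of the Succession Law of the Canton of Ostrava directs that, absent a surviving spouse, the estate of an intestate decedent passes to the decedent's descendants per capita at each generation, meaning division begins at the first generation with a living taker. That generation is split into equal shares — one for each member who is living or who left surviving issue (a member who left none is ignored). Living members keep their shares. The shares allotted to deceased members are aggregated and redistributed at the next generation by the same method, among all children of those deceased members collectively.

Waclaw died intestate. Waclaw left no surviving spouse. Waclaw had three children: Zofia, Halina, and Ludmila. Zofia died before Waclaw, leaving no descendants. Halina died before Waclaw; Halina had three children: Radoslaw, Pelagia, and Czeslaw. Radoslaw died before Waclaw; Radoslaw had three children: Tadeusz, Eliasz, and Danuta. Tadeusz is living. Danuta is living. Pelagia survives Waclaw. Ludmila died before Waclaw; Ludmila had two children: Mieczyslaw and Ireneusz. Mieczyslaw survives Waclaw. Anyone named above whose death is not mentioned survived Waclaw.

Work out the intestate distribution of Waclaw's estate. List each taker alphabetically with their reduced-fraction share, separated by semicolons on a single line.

Czeslaw 1/5; Danuta 1/15; Eliasz 1/15; Ireneusz 1/5; Mieczyslaw 1/5; Pelagia 1/5; Tadeusz 1/15

There is no surviving spouse, so the entire estate passes to Waclaw's descendants per capita at each generation.
No one at generation 1 (Halina, Ludmila) is living; moving to the next generation.
At generation 2 (Radoslaw, Pelagia, Czeslaw, Mieczyslaw, Ireneusz) there are 5 shares of (1)/5 = 1/5 each.
Living: Pelagia, Czeslaw, Mieczyslaw, and Ireneusz — each takes 1/5.
Deceased: Radoslaw. That 1/5 share is carried to generation 3.
At generation 3 (Tadeusz, Eliasz, Danuta) there are 3 shares of (1/5)/3 = 1/15 each.
Living: Tadeusz, Eliasz, and Danuta — each takes 1/15.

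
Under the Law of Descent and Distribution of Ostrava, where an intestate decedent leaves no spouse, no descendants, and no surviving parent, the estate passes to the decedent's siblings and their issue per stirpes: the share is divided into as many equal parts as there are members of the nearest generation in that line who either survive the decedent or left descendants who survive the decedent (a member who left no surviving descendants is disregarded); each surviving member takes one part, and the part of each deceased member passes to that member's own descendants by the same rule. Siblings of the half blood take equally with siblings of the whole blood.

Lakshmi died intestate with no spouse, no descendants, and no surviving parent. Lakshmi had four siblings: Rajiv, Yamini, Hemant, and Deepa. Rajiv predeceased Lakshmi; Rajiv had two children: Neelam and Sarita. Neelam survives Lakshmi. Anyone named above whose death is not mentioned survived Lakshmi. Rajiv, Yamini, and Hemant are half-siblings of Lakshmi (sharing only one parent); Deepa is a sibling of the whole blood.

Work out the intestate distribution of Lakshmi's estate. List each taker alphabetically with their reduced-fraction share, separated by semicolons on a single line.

Deepa 1/4; Hemant 1/4; Neelam 1/8; Sarita 1/8; Yamini 1/4

No spouse, descendants, or parent survives, so the estate passes to Lakshmi's siblings per stirpes.
Half-blood and whole-blood siblings take equally under the stated rule.
The estate is divided into 4 equal shares of 1/4 among Rajiv, Yamini, Hemant, Deepa.
Rajiv predeceased; the 1/4 allotted to Rajiv's branch passes to Rajiv's issue by representation.
The 1/4 is divided into 2 equal shares of 1/8 among Neelam, Sarita.
Neelam is living and takes 1/8.
Sarita is living and takes 1/8.
Yamini is living and takes 1/4.
Hemant is living and takes 1/4.
Deepa is living and takes 1/4.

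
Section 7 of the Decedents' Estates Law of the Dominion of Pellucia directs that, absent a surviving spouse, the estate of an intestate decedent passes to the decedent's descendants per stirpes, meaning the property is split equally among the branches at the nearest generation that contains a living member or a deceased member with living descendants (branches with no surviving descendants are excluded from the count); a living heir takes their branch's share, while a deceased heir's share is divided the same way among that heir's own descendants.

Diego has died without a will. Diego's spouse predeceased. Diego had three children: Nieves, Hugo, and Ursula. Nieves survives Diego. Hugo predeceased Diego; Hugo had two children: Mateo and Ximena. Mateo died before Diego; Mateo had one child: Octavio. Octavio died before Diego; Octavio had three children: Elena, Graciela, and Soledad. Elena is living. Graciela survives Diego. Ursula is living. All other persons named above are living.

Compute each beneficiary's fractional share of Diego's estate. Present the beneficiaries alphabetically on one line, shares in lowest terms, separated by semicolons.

There is no surviving spouse, so the entire estate passes to Diego's descendants per stirpes.
The estate is divided into 3 equal shares of 1/3 among Nieves, Hugo, Ursula.
Nieves is living and takes 1/3.
Hugo predeceased; the 1/3 allotted to Hugo's branch passes to Hugo's issue by representation.
The 1/3 is divided into 2 equal shares of 1/6 among Mateo, Ximena.
Mateo predeceased; the 1/6 allotted to Mateo's branch passes to Mateo's issue by representation.
Octavio's line is the sole branch at this level, so the full 1/6 passes to Octavio's issue by representation.
The 1/6 is divided into 3 equal shares of 1/18 among Elena, Graciela, Soledad.
Elena is living and takes 1/18.
Graciela is living and takes 1/18.
Soledad is living and takes 1/18.
Ximena is living and takes 1/6.
Ursula is living and takes 1/3.

Elena 1/18; Graciela 1/18; Nieves 1/3; Soledad 1/18; Ursula 1/3; Ximena 1/6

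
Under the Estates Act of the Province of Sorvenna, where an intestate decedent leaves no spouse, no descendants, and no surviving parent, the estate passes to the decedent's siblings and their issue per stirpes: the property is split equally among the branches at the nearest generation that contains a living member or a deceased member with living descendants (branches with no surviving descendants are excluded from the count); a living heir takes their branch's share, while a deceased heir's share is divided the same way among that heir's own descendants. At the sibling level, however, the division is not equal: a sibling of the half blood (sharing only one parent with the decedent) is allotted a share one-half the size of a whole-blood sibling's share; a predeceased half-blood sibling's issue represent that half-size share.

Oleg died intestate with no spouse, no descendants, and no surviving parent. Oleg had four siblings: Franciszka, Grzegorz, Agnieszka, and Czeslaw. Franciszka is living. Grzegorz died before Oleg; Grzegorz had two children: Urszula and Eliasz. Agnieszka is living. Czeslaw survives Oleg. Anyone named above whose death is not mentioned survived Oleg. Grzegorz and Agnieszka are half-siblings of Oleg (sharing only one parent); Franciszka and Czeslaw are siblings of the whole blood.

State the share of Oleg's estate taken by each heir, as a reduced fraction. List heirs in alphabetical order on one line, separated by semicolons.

No spouse, descendants, or parent survives, so the estate passes to Oleg's siblings per stirpes.
Half-blood siblings count for one-half the weight of whole-blood siblings at the initial division.
Dividing 1 in proportion to weights (total weight 3): Franciszka (weight 1) → 1/3; Grzegorz (weight 1/2) → 1/6; Agnieszka (weight 1/2) → 1/6; Czeslaw (weight 1) → 1/3.
Franciszka is living and takes 1/3.
Grzegorz predeceased; the 1/6 allotted to Grzegorz's branch passes to Grzegorz's issue by representation.
The 1/6 is divided into 2 equal shares of 1/12 among Urszula, Eliasz.
Urszula is living and takes 1/12.
Eliasz is living and takes 1/12.
Agnieszka is living and takes 1/6.
Czeslaw is living and takes 1/3.

Agnieszka 1/6; Czeslaw 1/3; Eliasz 1/12; Franciszka 1/3; Urszula 1/12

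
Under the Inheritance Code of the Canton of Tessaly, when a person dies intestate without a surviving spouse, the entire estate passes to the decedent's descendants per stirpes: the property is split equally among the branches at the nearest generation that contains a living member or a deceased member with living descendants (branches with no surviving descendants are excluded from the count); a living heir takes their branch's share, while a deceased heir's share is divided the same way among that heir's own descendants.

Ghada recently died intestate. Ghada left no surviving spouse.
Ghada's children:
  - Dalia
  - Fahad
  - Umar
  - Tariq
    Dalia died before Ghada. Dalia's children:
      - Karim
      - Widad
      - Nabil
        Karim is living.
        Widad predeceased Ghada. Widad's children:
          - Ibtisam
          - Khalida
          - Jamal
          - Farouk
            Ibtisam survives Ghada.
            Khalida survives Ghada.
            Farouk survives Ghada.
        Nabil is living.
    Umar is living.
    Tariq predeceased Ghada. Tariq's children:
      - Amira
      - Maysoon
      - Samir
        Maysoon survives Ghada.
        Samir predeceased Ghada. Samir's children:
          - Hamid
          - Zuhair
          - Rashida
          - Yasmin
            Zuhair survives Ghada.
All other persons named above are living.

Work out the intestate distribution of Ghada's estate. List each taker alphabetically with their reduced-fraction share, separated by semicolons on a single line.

There is no surviving spouse, so the entire estate passes to Ghada's descendants per stirpes.
The estate is divided into 4 equal shares of 1/4 among Dalia, Fahad, Umar, Tariq.
Dalia predeceased; the 1/4 allotted to Dalia's branch passes to Dalia's issue by representation.
The 1/4 is divided into 3 equal shares of 1/12 among Karim, Widad, Nabil.
Karim is living and takes 1/12.
Widad predeceased; the 1/12 allotted to Widad's branch passes to Widad's issue by representation.
The 1/12 is divided into 4 equal shares of 1/48 among Ibtisam, Khalida, Jamal, Farouk.
Ibtisam is living and takes 1/48.
Khalida is living and takes 1/48.
Jamal is living and takes 1/48.
Farouk is living and takes 1/48.
Nabil is living and takes 1/12.
Fahad is living and takes 1/4.
Umar is living and takes 1/4.
Tariq predeceased; the 1/4 allotted to Tariq's branch passes to Tariq's issue by representation.
The 1/4 is divided into 3 equal shares of 1/12 among Amira, Maysoon, Samir.
Amira is living and takes 1/12.
Maysoon is living and takes 1/12.
Samir predeceased; the 1/12 allotted to Samir's branch passes to Samir's issue by representation.
The 1/12 is divided into 4 equal shares of 1/48 among Hamid, Zuhair, Rashida, Yasmin.
Hamid is living and takes 1/48.
Zuhair is living and takes 1/48.
Rashida is living and takes 1/48.
Yasmin is living and takes 1/48.

Amira 1/12; Fahad 1/4; Farouk 1/48; Hamid 1/48; Ibtisam 1/48; Jamal 1/48; Karim 1/12; Khalida 1/48; Maysoon 1/12; Nabil 1/12; Rashida 1/48; Umar 1/4; Yasmin 1/48; Zuhair 1/48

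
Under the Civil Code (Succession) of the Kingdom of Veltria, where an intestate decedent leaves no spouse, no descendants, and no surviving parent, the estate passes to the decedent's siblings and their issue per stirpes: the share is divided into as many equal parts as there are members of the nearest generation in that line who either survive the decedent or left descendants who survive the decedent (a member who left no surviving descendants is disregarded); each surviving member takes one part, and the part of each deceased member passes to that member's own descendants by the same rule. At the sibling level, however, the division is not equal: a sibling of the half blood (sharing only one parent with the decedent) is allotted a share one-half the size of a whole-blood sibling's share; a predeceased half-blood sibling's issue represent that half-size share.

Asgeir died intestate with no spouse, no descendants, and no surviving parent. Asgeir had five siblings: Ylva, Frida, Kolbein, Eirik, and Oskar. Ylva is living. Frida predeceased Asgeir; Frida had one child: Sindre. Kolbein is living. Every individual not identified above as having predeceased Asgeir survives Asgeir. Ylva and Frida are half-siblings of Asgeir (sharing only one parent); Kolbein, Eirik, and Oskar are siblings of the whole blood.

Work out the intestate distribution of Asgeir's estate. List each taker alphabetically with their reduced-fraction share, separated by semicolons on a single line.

Eirik 1/4; Kolbein 1/4; Oskar 1/4; Sindre 1/8; Ylva 1/8

No spouse, descendants, or parent survives, so the estate passes to Asgeir's siblings per stirpes.
Half-blood siblings count for one-half the weight of whole-blood siblings at the initial division.
Dividing 1 in proportion to weights (total weight 4): Ylva (weight 1/2) → 1/8; Frida (weight 1/2) → 1/8; Kolbein (weight 1) → 1/4; Eirik (weight 1) → 1/4; Oskar (weight 1) → 1/4.
Ylva is living and takes 1/8.
Frida predeceased; the 1/8 allotted to Frida's branch passes to Frida's issue by representation.
Sindre is the sole taker at this level and receives the full 1/8.
Kolbein is living and takes 1/4.
Eirik is living and takes 1/4.
Oskar is living and takes 1/4.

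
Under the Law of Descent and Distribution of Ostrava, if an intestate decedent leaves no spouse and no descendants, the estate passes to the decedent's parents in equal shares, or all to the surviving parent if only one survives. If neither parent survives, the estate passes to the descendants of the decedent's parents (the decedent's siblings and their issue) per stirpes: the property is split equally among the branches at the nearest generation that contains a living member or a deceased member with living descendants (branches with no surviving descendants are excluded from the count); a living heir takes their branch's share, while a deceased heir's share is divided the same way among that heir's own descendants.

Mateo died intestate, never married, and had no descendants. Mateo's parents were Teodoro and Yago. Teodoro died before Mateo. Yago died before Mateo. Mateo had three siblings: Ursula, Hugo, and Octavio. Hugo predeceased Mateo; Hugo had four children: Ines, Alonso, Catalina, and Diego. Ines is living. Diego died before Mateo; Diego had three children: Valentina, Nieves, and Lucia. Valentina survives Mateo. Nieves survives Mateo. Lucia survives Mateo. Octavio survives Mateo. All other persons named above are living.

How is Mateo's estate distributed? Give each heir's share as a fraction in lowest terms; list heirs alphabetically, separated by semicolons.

Neither parent survives and there are no descendants, so the estate passes to Mateo's siblings and their issue per stirpes.
The estate is divided into 3 equal shares of 1/3 among Ursula, Hugo, Octavio.
Ursula is living and takes 1/3.
Hugo predeceased; the 1/3 allotted to Hugo's branch passes to Hugo's issue by representation.
The 1/3 is divided into 4 equal shares of 1/12 among Ines, Alonso, Catalina, Diego.
Ines is living and takes 1/12.
Alonso is living and takes 1/12.
Catalina is living and takes 1/12.
Diego predeceased; the 1/12 allotted to Diego's branch passes to Diego's issue by representation.
The 1/12 is divided into 3 equal shares of 1/36 among Valentina, Nieves, Lucia.
Valentina is living and takes 1/36.
Nieves is living and takes 1/36.
Lucia is living and takes 1/36.
Octavio is living and takes 1/3.

Alonso 1/12; Catalina 1/12; Ines 1/12; Lucia 1/36; Nieves 1/36; Octavio 1/3; Ursula 1/3; Valentina 1/36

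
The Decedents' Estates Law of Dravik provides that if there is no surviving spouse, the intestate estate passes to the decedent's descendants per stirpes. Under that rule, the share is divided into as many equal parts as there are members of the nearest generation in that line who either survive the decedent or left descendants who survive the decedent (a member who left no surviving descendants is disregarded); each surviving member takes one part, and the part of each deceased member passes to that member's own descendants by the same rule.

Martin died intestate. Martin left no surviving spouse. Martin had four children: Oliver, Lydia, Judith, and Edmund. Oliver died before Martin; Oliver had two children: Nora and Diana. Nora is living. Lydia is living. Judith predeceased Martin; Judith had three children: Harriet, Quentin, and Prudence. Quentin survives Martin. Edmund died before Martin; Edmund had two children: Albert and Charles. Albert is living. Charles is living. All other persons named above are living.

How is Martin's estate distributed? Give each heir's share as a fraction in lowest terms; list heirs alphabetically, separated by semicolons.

There is no surviving spouse, so the entire estate passes to Martin's descendants per stirpes.
The estate is divided into 4 equal shares of 1/4 among Oliver, Lydia, Judith, Edmund.
Oliver predeceased; the 1/4 allotted to Oliver's branch passes to Oliver's issue by representation.
The 1/4 is divided into 2 equal shares of 1/8 among Nora, Diana.
Nora is living and takes 1/8.
Diana is living and takes 1/8.
Lydia is living and takes 1/4.
Judith predeceased; the 1/4 allotted to Judith's branch passes to Judith's issue by representation.
The 1/4 is divided into 3 equal shares of 1/12 among Harriet, Quentin, Prudence.
Harriet is living and takes 1/12.
Quentin is living and takes 1/12.
Prudence is living and takes 1/12.
Edmund predeceased; the 1/4 allotted to Edmund's branch passes to Edmund's issue by representation.
The 1/4 is divided into 2 equal shares of 1/8 among Albert, Charles.
Albert is living and takes 1/8.
Charles is living and takes 1/8.

Albert 1/8; Charles 1/8; Diana 1/8; Harriet 1/12; Lydia 1/4; Nora 1/8; Prudence 1/12; Quentin 1/12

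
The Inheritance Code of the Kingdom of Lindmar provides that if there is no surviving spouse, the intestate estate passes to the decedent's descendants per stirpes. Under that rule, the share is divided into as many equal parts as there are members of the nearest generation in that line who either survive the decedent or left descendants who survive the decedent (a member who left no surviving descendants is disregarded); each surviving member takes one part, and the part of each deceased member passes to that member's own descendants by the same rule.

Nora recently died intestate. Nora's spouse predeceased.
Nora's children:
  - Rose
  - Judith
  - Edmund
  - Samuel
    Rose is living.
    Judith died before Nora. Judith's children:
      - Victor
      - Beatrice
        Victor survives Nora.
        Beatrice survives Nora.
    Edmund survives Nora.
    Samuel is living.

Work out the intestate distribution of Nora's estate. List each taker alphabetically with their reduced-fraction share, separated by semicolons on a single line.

Beatrice 1/8; Edmund 1/4; Rose 1/4; Samuel 1/4; Victor 1/8

There is no surviving spouse, so the entire estate passes to Nora's descendants per stirpes.
The estate is divided into 4 equal shares of 1/4 among Rose, Judith, Edmund, Samuel.
Rose is living and takes 1/4.
Judith predeceased; the 1/4 allotted to Judith's branch passes to Judith's issue by representation.
The 1/4 is divided into 2 equal shares of 1/8 among Victor, Beatrice.
Victor is living and takes 1/8.
Beatrice is living and takes 1/8.
Edmund is living and takes 1/4.
Samuel is living and takes 1/4.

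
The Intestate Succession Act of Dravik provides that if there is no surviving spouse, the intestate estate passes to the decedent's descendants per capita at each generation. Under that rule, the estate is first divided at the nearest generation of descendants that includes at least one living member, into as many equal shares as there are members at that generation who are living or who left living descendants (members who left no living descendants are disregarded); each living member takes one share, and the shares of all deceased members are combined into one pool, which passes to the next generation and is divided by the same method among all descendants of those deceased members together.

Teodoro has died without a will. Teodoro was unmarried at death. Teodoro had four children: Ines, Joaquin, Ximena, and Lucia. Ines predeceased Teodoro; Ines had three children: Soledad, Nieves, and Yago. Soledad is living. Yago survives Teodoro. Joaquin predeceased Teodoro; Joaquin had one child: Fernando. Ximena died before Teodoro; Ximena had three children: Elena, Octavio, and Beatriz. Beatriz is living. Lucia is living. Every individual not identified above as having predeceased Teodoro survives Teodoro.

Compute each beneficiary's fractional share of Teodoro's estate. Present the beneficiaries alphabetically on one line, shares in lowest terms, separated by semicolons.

Beatriz 3/28; Elena 3/28; Fernando 3/28; Lucia 1/4; Nieves 3/28; Octavio 3/28; Soledad 3/28; Yago 3/28

There is no surviving spouse, so the entire estate passes to Teodoro's descendants per capita at each generation.
At generation 1 (Ines, Joaquin, Ximena, Lucia) there are 4 shares of (1)/4 = 1/4 each.
Living: Lucia — each takes 1/4.
Deceased: Ines, Joaquin, and Ximena. Their combined 3/4 is pooled and carried to generation 2.
At generation 2 (Soledad, Nieves, Yago, Fernando, Elena, Octavio, Beatriz) there are 7 shares of (3/4)/7 = 3/28 each.
Living: Soledad, Nieves, Yago, Fernando, Elena, Octavio, and Beatriz — each takes 3/28.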